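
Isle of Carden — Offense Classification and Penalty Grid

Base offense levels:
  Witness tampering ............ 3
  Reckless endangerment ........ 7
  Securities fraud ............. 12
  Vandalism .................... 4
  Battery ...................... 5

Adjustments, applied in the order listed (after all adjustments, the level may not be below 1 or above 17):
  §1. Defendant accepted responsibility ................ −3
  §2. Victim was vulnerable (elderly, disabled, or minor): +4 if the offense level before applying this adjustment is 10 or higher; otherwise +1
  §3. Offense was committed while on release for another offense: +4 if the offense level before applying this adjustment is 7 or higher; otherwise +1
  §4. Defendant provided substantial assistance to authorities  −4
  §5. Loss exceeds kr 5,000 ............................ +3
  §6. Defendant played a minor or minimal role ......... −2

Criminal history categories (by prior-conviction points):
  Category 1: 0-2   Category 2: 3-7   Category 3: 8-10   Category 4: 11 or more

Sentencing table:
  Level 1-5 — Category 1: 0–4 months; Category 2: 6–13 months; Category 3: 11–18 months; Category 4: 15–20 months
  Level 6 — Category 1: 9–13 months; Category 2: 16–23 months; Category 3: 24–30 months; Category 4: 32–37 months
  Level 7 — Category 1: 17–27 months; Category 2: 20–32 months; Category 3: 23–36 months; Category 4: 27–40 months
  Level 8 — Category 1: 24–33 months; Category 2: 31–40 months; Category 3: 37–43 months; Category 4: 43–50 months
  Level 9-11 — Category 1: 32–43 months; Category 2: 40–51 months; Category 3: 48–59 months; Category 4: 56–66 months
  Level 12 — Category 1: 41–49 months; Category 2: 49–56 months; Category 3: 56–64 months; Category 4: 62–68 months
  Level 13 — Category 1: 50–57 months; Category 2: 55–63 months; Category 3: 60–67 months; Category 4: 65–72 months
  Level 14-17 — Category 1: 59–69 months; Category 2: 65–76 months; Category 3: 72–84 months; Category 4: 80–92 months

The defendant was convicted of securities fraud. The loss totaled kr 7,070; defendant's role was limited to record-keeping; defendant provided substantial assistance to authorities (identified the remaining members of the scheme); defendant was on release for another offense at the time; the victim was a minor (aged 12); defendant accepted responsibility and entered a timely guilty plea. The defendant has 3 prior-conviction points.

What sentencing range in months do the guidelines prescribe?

40-51 months

Base offense level for securities fraud: 12.
§1 applies: 12 − 3 = 9.
§2 applies (level before this adjustment is 9 < 10, so +1): 9 + 1 = 10.
§3 applies (level before this adjustment is 10 ≥ 7, so +4): 10 + 4 = 14.
§4 applies: 14 − 4 = 10.
§5 applies: 10 + 3 = 13.
§6 applies: 13 − 2 = 11.
Final offense level: 11.
Criminal history: 3 prior points → Category 2 (3-7).
Level 11 falls in the 9-11 band.
Grid: Level 9-11 × Category 2 = 40-51 months.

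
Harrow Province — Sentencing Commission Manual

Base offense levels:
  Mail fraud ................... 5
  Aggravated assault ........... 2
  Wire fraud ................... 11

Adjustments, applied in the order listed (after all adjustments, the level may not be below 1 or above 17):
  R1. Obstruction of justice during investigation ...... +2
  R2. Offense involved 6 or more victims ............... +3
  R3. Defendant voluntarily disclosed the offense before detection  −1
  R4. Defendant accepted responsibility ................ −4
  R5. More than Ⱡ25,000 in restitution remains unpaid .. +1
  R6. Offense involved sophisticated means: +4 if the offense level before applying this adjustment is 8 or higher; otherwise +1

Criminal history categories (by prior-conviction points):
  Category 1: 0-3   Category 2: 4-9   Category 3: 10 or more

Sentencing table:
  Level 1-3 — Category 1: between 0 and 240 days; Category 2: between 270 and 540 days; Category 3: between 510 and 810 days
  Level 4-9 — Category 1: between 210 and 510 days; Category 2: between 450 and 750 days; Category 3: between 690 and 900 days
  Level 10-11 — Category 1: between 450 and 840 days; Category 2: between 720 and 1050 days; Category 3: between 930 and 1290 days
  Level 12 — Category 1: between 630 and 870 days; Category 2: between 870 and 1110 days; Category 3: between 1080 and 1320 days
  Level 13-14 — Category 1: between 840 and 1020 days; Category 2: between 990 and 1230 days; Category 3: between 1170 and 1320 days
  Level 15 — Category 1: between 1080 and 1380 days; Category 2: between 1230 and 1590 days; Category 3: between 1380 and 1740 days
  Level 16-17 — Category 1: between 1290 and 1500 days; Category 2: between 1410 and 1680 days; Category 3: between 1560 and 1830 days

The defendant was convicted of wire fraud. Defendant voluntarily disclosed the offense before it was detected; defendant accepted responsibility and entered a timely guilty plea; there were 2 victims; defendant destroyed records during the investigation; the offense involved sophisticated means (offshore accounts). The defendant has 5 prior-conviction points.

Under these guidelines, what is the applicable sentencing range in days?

870-1110 days

Base offense level for wire fraud: 11.
R1 applies: 11 + 2 = 13.
R3 applies: 13 − 1 = 12.
R4 applies: 12 − 4 = 8.
R5 does not apply.
R6 applies (level before this adjustment is 8 ≥ 8, so +4): 8 + 4 = 12.
Final offense level: 12.
Criminal history: 5 prior points → Category 2 (4-9).
Level 12 falls in the 12 band.
Grid: Level 12 × Category 2 = 870-1110 days.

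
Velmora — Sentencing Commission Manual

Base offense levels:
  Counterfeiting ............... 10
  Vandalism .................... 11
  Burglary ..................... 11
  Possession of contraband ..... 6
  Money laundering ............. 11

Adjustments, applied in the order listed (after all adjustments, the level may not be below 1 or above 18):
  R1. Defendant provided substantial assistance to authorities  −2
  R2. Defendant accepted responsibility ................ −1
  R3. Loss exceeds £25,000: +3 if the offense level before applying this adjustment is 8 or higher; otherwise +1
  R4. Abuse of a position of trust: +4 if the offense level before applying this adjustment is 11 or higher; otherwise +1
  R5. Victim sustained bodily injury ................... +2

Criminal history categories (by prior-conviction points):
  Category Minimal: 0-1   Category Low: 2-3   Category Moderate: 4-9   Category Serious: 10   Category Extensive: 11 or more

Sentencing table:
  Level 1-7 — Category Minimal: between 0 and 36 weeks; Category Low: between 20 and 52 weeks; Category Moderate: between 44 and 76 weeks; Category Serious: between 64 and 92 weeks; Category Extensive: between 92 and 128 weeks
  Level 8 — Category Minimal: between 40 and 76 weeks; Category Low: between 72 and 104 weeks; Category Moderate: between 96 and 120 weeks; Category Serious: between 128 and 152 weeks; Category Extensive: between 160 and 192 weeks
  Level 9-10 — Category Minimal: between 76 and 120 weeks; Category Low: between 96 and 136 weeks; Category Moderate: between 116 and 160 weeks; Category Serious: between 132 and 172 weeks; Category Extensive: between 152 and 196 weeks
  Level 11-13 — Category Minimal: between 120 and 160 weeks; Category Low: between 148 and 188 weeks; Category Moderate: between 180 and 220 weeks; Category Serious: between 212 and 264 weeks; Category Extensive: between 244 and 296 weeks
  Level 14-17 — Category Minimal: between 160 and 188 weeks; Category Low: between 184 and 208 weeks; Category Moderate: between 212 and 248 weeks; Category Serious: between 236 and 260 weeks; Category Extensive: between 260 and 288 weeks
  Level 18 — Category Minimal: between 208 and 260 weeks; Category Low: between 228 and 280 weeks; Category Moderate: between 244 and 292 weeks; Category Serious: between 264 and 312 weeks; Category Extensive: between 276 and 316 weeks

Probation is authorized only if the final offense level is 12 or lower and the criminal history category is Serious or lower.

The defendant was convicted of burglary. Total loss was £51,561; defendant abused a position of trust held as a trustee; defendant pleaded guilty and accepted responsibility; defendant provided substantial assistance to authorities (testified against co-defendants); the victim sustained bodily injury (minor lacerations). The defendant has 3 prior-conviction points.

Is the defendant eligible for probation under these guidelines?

No

Base offense level for burglary: 11.
R1 applies: 11 − 2 = 9.
R2 applies: 9 − 1 = 8.
R3 applies (level before this adjustment is 8 ≥ 8, so +3): 8 + 3 = 11.
R4 applies (level before this adjustment is 11 ≥ 11, so +4): 11 + 4 = 15.
R5 applies: 15 + 2 = 17.
Final offense level: 17.
Criminal history: 3 prior points → Category Low (2-3).
Level 17 falls in the 14-17 band.
Grid: Level 14-17 × Category Low = 184-208 weeks.
Probation check: level 17 > 12 and category Low ≤ Serious → not eligible.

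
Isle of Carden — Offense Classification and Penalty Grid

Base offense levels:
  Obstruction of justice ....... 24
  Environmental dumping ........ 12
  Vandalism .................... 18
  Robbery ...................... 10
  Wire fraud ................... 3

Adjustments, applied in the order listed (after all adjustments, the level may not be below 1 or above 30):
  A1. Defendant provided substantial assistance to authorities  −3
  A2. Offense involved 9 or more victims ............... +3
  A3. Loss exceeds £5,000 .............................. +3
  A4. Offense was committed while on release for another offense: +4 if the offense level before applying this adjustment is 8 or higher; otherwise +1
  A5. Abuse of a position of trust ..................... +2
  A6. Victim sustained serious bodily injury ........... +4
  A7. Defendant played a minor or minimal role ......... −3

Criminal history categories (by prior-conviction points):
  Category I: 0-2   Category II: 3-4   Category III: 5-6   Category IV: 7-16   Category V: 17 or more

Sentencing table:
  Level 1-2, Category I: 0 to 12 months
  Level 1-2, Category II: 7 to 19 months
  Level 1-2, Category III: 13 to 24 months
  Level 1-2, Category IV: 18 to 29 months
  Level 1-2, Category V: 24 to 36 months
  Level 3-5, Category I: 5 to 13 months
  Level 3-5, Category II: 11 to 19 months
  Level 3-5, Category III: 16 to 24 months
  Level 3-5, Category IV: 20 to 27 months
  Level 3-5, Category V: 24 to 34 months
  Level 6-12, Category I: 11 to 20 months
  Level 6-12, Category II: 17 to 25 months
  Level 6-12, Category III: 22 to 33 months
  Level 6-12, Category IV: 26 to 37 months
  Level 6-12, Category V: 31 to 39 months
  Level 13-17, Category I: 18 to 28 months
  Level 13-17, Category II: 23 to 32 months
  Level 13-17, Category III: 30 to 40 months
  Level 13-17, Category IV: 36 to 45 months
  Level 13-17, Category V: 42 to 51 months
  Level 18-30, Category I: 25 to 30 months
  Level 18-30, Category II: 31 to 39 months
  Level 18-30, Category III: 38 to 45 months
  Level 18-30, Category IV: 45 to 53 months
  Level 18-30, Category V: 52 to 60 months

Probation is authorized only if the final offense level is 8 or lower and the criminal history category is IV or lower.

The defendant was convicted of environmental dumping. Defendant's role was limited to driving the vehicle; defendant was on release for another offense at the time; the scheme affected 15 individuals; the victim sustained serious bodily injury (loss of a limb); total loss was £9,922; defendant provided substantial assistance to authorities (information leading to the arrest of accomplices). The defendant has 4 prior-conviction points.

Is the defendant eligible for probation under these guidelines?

Base offense level for environmental dumping: 12.
A1 applies: 12 − 3 = 9.
A2 applies: 9 + 3 = 12.
A3 applies: 12 + 3 = 15.
A4 applies (level before this adjustment is 15 ≥ 8, so +4): 15 + 4 = 19.
A6 applies: 19 + 4 = 23.
A7 applies: 23 − 3 = 20.
Final offense level: 20.
Criminal history: 4 prior points → Category II (3-4).
Level 20 falls in the 18-30 band.
Grid: Level 18-30 × Category II = 31-39 months.
Probation check: level 20 > 8 and category II ≤ IV → not eligible.

No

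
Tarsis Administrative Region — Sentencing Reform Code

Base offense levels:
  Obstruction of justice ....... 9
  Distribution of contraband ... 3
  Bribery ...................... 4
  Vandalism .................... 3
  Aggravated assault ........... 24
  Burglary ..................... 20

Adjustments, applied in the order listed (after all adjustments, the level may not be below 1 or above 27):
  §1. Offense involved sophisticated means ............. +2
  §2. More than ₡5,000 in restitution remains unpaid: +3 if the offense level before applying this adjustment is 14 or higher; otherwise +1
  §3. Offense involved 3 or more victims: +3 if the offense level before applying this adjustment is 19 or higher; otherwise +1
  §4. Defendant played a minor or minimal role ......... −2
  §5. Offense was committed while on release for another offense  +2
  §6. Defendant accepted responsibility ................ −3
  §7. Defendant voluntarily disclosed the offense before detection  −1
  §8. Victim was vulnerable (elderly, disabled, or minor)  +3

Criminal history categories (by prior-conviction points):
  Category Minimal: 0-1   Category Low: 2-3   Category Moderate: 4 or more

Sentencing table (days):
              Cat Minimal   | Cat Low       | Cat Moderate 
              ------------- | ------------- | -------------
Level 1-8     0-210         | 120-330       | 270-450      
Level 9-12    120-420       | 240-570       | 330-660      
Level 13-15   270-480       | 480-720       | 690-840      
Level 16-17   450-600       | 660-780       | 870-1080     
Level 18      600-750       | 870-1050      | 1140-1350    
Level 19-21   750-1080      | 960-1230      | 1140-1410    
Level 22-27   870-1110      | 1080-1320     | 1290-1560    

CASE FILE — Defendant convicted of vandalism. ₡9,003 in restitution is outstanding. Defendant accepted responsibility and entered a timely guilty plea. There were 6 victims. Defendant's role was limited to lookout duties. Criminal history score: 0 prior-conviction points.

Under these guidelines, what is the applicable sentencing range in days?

Base offense level for vandalism: 3.
§2 applies (level before this adjustment is 3 < 14, so +1): 3 + 1 = 4.
§3 applies (level before this adjustment is 4 < 19, so +1): 4 + 1 = 5.
§4 applies: 5 − 2 = 3.
§5 does not apply.
§6 applies: 3 − 3 = 0.
§8 does not apply.
Level 0 is below the minimum of 1; floored at 1.
Final offense level: 1.
Criminal history: 0 prior points → Category Minimal (0-1).
Level 1 falls in the 1-8 band.
Grid: Level 1-8 × Category Minimal = 0-210 days.

0-210 days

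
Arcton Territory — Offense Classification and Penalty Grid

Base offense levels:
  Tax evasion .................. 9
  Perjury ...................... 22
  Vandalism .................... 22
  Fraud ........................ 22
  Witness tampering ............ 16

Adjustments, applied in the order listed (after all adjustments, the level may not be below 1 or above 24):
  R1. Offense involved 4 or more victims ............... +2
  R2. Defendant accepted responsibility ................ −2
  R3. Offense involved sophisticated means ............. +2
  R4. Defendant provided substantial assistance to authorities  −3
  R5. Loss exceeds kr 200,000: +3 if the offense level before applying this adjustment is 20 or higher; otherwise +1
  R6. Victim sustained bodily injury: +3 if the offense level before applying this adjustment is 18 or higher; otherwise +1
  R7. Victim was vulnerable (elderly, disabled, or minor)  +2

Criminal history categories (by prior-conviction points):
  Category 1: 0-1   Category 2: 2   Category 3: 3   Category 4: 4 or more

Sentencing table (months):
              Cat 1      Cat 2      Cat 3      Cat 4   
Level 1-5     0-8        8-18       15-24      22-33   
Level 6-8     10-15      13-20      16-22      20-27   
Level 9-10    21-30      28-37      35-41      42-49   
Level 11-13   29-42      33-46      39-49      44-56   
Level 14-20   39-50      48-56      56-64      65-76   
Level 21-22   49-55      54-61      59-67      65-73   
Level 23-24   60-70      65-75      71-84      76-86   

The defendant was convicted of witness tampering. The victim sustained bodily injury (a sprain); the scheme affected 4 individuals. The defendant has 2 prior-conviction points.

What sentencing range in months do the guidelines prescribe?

Base offense level for witness tampering: 16.
R1 applies: 16 + 2 = 18.
R2 does not apply.
R4 does not apply.
R5 does not apply.
R6 applies (level before this adjustment is 18 ≥ 18, so +3): 18 + 3 = 21.
Final offense level: 21.
Criminal history: 2 prior points → Category 2 (2).
Level 21 falls in the 21-22 band.
Grid: Level 21-22 × Category 2 = 54-61 months.

54-61 months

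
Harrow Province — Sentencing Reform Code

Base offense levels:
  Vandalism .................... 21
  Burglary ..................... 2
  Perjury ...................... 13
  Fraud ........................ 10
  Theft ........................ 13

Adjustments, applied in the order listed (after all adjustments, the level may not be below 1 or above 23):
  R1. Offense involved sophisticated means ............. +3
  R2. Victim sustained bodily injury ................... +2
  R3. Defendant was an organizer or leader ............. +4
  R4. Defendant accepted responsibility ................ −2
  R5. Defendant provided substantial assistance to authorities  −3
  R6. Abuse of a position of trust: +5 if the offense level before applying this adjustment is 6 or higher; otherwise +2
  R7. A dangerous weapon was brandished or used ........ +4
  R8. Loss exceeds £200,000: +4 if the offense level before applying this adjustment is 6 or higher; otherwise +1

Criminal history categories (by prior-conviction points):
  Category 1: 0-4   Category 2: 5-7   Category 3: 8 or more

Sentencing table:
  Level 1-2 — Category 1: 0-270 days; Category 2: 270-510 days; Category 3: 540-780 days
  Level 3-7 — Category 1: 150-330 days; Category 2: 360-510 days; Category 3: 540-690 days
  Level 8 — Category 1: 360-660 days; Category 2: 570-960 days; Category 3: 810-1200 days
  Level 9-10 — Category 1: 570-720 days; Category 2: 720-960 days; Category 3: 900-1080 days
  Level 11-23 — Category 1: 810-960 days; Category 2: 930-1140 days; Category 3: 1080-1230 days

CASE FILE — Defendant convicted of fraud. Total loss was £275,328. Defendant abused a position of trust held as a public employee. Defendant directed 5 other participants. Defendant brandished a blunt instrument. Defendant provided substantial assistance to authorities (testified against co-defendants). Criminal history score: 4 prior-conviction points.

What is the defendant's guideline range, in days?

810-960 days

Base offense level for fraud: 10.
R1 does not apply.
R2 does not apply.
R3 applies: 10 + 4 = 14.
R5 applies: 14 − 3 = 11.
R6 applies (level before this adjustment is 11 ≥ 6, so +5): 11 + 5 = 16.
R7 applies: 16 + 4 = 20.
R8 applies (level before this adjustment is 20 ≥ 6, so +4): 20 + 4 = 24.
Level 24 exceeds the maximum of 23; capped at 23.
Final offense level: 23.
Criminal history: 4 prior points → Category 1 (0-4).
Level 23 falls in the 11-23 band.
Grid: Level 11-23 × Category 1 = 810-960 days.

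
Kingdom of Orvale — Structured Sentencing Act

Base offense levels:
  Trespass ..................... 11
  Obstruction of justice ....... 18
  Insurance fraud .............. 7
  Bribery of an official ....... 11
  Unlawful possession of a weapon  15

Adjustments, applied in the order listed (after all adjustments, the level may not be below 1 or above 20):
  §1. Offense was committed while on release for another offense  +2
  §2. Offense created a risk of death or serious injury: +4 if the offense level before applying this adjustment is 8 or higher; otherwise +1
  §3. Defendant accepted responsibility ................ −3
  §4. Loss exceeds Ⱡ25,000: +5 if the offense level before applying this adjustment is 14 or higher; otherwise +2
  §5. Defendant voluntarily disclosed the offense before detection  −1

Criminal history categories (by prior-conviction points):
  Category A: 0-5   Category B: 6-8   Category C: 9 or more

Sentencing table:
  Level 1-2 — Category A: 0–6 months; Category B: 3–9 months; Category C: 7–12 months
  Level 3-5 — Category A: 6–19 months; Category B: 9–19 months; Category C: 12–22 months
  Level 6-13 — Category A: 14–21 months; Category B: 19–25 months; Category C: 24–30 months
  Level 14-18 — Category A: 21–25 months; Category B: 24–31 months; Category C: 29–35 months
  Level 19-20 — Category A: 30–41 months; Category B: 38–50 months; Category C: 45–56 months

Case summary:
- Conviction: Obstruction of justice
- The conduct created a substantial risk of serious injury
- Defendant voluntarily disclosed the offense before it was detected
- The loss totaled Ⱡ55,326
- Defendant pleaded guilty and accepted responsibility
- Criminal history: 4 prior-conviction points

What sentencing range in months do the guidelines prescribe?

30-41 months

Base offense level for obstruction of justice: 18.
§1 does not apply.
§2 applies (level before this adjustment is 18 ≥ 8, so +4): 18 + 4 = 22.
§3 applies: 22 − 3 = 19.
§4 applies (level before this adjustment is 19 ≥ 14, so +5): 19 + 5 = 24.
§5 applies: 24 − 1 = 23.
Level 23 exceeds the maximum of 20; capped at 20.
Final offense level: 20.
Criminal history: 4 prior points → Category A (0-5).
Level 20 falls in the 19-20 band.
Grid: Level 19-20 × Category A = 30-41 months.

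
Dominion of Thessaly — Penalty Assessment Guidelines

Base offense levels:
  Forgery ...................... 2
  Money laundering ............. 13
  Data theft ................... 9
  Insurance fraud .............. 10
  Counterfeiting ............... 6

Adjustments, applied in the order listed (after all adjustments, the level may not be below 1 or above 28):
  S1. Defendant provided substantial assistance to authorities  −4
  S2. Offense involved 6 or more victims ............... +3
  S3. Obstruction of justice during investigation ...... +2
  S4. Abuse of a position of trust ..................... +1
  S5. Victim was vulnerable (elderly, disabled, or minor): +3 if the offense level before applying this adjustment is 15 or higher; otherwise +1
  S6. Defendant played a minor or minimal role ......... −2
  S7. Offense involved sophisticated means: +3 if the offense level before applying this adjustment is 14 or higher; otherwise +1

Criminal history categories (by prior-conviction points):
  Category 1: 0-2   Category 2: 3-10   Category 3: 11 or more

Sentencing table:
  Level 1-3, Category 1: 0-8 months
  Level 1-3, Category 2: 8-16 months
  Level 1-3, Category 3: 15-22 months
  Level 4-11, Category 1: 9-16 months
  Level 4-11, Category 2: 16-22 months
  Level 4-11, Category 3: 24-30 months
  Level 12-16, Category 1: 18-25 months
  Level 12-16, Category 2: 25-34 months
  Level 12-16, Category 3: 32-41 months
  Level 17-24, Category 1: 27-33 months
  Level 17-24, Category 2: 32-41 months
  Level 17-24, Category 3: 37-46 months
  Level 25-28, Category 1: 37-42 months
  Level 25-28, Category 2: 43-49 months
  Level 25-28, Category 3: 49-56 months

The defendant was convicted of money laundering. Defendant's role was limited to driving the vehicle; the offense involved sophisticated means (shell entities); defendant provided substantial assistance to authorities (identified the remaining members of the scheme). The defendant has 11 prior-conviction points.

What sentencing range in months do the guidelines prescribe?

24-30 months

Base offense level for money laundering: 13.
S1 applies: 13 − 4 = 9.
S2 does not apply.
S3 does not apply.
S5 does not apply.
S6 applies: 9 − 2 = 7.
S7 applies (level before this adjustment is 7 < 14, so +1): 7 + 1 = 8.
Final offense level: 8.
Criminal history: 11 prior points → Category 3 (11+).
Level 8 falls in the 4-11 band.
Grid: Level 4-11 × Category 3 = 24-30 months.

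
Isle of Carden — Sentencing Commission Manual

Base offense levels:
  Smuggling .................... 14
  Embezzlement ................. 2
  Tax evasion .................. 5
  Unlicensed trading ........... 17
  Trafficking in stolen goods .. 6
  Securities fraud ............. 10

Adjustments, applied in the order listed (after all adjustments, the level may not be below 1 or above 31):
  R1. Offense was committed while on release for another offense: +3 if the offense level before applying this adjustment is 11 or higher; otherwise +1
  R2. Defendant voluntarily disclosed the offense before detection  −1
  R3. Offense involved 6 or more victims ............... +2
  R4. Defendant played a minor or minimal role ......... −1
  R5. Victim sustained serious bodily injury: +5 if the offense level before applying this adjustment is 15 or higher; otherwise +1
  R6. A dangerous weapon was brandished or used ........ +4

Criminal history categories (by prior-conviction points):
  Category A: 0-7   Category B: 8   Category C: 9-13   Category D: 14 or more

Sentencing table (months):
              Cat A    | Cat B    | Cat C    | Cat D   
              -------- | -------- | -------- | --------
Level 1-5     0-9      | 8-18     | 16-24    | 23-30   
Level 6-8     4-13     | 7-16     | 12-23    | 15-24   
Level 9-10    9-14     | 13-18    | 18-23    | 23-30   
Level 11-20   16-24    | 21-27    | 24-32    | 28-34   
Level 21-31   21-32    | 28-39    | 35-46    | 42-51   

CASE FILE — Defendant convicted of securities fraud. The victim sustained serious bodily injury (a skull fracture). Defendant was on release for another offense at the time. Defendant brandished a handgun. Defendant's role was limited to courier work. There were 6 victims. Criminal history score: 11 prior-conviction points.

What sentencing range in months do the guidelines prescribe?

24-32 months

Base offense level for securities fraud: 10.
R1 applies (level before this adjustment is 10 < 11, so +1): 10 + 1 = 11.
R3 applies: 11 + 2 = 13.
R4 applies: 13 − 1 = 12.
R5 applies (level before this adjustment is 12 < 15, so +1): 12 + 1 = 13.
R6 applies: 13 + 4 = 17.
Final offense level: 17.
Criminal history: 11 prior points → Category C (9-13).
Level 17 falls in the 11-20 band.
Grid: Level 11-20 × Category C = 24-32 months.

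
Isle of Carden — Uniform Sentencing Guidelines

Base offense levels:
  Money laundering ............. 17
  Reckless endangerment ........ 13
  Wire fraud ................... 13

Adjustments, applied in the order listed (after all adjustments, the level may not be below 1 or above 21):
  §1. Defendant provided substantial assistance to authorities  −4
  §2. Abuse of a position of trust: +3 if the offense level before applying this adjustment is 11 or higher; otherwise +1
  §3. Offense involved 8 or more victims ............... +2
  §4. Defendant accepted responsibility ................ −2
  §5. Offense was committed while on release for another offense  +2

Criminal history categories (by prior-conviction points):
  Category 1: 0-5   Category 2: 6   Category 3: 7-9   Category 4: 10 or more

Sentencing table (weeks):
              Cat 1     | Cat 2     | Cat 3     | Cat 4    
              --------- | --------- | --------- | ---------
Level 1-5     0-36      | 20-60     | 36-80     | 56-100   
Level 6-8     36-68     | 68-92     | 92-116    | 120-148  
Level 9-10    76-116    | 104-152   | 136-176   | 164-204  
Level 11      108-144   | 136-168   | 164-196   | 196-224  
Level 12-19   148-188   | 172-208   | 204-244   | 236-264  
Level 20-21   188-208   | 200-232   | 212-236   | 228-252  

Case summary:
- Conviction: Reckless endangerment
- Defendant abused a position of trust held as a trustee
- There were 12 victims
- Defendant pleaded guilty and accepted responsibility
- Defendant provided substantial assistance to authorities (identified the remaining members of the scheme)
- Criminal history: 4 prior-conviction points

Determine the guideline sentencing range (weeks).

Base offense level for reckless endangerment: 13.
§1 applies: 13 − 4 = 9.
§2 applies (level before this adjustment is 9 < 11, so +1): 9 + 1 = 10.
§3 applies: 10 + 2 = 12.
§4 applies: 12 − 2 = 10.
§5 does not apply.
Final offense level: 10.
Criminal history: 4 prior points → Category 1 (0-5).
Level 10 falls in the 9-10 band.
Grid: Level 9-10 × Category 1 = 76-116 weeks.

76-116 weeks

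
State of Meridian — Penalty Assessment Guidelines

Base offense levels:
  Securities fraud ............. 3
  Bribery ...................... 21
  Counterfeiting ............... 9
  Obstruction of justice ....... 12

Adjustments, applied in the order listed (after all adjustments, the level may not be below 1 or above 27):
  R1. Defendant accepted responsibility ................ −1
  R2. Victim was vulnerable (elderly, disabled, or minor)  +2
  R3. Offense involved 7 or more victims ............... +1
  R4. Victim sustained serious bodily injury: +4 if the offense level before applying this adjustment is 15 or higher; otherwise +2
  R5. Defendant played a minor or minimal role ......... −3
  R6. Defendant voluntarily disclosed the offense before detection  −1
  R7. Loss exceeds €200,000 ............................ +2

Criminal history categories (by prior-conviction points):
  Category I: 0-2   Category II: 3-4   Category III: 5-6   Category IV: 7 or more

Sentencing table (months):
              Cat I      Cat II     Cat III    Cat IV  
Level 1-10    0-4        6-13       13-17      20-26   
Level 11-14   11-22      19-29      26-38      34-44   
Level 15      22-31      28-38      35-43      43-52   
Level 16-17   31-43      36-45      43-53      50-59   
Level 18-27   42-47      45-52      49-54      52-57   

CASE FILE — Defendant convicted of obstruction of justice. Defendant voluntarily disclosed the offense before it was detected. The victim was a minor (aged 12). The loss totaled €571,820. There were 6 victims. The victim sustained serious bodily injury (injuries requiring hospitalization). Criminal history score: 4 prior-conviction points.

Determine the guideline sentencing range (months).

Base offense level for obstruction of justice: 12.
R1 does not apply.
R2 applies: 12 + 2 = 14.
R4 applies (level before this adjustment is 14 < 15, so +2): 14 + 2 = 16.
R5 does not apply.
R6 applies: 16 − 1 = 15.
R7 applies: 15 + 2 = 17.
Final offense level: 17.
Criminal history: 4 prior points → Category II (3-4).
Level 17 falls in the 16-17 band.
Grid: Level 16-17 × Category II = 36-45 months.

36-45 months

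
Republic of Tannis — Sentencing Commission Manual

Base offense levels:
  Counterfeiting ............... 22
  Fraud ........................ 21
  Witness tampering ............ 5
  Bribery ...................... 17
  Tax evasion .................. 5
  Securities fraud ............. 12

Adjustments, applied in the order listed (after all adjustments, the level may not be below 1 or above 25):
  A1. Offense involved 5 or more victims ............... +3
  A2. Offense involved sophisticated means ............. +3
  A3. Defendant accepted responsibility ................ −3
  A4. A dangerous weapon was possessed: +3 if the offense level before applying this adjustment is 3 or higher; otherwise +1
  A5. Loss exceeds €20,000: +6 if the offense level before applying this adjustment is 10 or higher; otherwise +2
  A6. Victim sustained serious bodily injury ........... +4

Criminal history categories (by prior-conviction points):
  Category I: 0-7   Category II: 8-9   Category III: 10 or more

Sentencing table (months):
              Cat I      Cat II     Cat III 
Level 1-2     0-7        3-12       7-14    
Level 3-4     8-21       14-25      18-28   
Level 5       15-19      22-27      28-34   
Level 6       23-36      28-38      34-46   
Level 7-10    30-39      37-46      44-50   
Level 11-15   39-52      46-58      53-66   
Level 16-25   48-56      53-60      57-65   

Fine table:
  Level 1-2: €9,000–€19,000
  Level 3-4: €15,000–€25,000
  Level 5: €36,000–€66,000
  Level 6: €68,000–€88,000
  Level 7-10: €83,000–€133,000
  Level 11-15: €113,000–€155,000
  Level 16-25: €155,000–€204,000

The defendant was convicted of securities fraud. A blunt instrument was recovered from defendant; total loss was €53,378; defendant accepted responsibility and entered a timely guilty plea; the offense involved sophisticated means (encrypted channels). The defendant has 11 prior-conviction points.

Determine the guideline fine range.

Base offense level for securities fraud: 12.
A1 does not apply.
A2 applies: 12 + 3 = 15.
A3 applies: 15 − 3 = 12.
A4 applies (level before this adjustment is 12 ≥ 3, so +3): 12 + 3 = 15.
A5 applies (level before this adjustment is 15 ≥ 10, so +6): 15 + 6 = 21.
Final offense level: 21.
Level 21 falls in the 16-25 band.
Fine table: Level 16-25 → €155,000–€204,000.

€155,000–€204,000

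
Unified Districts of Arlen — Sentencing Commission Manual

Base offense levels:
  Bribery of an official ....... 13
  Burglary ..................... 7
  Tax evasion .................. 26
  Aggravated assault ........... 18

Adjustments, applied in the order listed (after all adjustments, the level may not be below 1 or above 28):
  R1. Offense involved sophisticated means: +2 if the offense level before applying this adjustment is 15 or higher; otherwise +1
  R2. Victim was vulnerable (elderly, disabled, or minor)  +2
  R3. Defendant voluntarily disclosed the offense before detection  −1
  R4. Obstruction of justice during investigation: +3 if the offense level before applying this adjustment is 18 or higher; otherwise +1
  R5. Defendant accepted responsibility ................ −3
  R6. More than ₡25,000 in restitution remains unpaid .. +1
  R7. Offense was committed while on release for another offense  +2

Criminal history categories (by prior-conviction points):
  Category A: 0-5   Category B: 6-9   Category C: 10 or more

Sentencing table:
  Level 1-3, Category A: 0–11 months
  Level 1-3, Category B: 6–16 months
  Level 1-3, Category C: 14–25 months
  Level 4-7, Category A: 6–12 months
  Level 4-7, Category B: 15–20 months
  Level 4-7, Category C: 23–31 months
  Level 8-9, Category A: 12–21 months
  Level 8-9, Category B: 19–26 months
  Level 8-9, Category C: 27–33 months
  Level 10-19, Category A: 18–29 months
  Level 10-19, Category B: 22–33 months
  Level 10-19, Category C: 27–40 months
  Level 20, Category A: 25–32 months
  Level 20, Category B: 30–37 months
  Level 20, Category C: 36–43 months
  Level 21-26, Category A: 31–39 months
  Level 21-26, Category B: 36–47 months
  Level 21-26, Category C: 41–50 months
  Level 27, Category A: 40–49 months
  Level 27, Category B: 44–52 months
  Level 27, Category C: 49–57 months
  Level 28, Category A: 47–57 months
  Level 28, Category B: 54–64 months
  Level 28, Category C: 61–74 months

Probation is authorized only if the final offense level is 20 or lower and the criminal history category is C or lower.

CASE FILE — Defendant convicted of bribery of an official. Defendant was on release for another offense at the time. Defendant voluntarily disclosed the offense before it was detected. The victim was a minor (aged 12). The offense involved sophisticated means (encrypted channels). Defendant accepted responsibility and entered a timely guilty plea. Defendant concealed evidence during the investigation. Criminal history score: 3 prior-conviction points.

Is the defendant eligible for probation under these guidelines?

Base offense level for bribery of an official: 13.
R1 applies (level before this adjustment is 13 < 15, so +1): 13 + 1 = 14.
R2 applies: 14 + 2 = 16.
R3 applies: 16 − 1 = 15.
R4 applies (level before this adjustment is 15 < 18, so +1): 15 + 1 = 16.
R5 applies: 16 − 3 = 13.
R6 does not apply.
R7 applies: 13 + 2 = 15.
Final offense level: 15.
Criminal history: 3 prior points → Category A (0-5).
Level 15 falls in the 10-19 band.
Grid: Level 10-19 × Category A = 18-29 months.
Probation check: level 15 ≤ 20 and category A ≤ C → eligible.

Yes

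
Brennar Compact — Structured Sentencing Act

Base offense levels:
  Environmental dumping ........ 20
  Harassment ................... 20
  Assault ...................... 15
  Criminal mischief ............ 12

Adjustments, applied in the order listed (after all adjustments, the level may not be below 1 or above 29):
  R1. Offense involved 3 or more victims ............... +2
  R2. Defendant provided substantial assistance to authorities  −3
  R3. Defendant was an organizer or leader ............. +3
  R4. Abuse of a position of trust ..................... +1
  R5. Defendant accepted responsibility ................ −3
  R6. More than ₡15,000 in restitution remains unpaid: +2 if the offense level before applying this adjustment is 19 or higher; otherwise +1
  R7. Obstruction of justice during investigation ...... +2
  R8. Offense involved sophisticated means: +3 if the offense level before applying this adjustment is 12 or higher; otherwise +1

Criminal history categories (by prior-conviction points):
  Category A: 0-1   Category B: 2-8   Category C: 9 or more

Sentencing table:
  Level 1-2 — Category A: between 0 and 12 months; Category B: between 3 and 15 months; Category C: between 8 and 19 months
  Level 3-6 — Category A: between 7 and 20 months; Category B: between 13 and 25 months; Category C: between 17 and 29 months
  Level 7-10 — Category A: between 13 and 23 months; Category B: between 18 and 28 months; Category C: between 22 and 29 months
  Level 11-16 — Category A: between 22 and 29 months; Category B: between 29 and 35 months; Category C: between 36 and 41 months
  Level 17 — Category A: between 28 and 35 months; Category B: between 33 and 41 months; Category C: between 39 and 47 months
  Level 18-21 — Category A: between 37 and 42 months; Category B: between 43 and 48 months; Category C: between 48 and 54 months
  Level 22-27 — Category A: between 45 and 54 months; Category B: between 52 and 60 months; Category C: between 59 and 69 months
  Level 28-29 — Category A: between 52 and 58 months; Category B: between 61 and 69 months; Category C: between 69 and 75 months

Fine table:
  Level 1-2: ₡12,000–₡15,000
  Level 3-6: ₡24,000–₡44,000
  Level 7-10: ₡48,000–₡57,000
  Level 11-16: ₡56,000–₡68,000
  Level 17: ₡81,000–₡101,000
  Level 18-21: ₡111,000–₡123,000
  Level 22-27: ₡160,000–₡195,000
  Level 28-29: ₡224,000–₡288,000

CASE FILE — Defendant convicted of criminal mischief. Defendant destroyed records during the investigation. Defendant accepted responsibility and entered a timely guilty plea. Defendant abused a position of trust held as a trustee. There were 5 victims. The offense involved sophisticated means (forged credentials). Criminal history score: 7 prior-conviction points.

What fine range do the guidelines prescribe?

Base offense level for criminal mischief: 12.
R1 applies: 12 + 2 = 14.
R2 does not apply.
R3 does not apply.
R4 applies: 14 + 1 = 15.
R5 applies: 15 − 3 = 12.
R7 applies: 12 + 2 = 14.
R8 applies (level before this adjustment is 14 ≥ 12, so +3): 14 + 3 = 17.
Final offense level: 17.
Level 17 falls in the 17 band.
Fine table: Level 17 → ₡81,000–₡101,000.

₡81,000–₡101,000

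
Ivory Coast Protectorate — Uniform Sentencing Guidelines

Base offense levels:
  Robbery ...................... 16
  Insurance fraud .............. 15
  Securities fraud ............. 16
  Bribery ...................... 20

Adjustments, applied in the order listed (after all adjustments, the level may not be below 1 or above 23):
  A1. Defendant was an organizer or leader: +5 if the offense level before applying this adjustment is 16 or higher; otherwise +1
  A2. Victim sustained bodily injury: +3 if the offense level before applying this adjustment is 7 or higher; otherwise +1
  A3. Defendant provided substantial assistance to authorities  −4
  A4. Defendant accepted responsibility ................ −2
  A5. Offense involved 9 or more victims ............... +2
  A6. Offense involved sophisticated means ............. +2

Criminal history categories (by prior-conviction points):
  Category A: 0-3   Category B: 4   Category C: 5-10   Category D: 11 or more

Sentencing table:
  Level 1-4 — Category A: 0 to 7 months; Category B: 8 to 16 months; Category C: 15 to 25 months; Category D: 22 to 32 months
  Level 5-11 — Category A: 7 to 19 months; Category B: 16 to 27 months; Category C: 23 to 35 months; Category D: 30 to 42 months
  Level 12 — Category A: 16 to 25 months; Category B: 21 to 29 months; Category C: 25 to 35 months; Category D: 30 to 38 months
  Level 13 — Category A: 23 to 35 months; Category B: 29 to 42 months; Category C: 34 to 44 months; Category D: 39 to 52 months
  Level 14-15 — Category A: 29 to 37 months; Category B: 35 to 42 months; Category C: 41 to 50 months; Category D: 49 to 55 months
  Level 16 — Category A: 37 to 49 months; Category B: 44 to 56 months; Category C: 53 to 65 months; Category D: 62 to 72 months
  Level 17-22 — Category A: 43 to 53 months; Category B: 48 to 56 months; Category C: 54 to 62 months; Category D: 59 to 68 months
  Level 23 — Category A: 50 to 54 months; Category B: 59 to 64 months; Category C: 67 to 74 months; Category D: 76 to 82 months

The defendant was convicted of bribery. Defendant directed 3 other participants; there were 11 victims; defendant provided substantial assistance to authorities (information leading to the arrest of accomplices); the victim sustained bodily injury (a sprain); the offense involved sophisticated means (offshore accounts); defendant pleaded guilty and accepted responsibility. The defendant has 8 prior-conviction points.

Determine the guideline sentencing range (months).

67-74 months

Base offense level for bribery: 20.
A1 applies (level before this adjustment is 20 ≥ 16, so +5): 20 + 5 = 25.
A2 applies (level before this adjustment is 25 ≥ 7, so +3): 25 + 3 = 28.
A3 applies: 28 − 4 = 24.
A4 applies: 24 − 2 = 22.
A5 applies: 22 + 2 = 24.
A6 applies: 24 + 2 = 26.
Level 26 exceeds the maximum of 23; capped at 23.
Final offense level: 23.
Criminal history: 8 prior points → Category C (5-10).
Level 23 falls in the 23 band.
Grid: Level 23 × Category C = 67-74 months.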